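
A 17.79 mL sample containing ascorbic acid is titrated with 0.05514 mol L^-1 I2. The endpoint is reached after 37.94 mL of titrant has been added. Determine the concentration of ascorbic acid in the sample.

0.118 M

n(I2) = 0.05514 x 0.03794 = 0.002092 mol.
From the balanced equation, 1 mol I2 reacts with 1 mol ascorbic acid, so n(ascorbic acid) = 0.002092 x 1/1 = 0.002092 mol.
[ascorbic acid] = 0.002092 / 0.01779 L = 0.118 M.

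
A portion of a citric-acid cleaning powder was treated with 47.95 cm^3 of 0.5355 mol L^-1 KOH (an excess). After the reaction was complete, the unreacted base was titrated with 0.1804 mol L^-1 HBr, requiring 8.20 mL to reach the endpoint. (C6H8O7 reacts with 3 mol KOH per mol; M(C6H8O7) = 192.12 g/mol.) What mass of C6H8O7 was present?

1.55 g

Total n(KOH) added = 0.5355 x 0.04795 = 0.02568 mol.
n(HBr) used = 0.1804 x 0.008200 = 0.001479 mol, which equals the excess n(KOH).
So n(KOH) consumed by the sample = 0.02568 - 0.001479 = 0.02420 mol.
n(C6H8O7) = 0.02420 / 3 = 0.008066 mol.
mass = 0.008066 mol x 192.12 g/mol = 1.55 g.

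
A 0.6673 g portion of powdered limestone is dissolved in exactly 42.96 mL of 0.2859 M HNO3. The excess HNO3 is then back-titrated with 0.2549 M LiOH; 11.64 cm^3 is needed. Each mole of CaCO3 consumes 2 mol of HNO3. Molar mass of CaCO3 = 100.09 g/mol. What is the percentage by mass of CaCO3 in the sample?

Total n(HNO3) added = 0.2859 x 0.04296 = 0.01228 mol.
n(LiOH) used = 0.2549 x 0.01164 = 0.002967 mol, which equals the excess n(HNO3).
So n(HNO3) consumed by the sample = 0.01228 - 0.002967 = 0.009315 mol.
n(CaCO3) = 0.009315 / 2 = 0.004658 mol.
mass CaCO3 = 0.004658 x 100.09 = 0.4662 g, so %CaCO3 = 0.4662/0.6673 x 100 = 69.9%.

69.9%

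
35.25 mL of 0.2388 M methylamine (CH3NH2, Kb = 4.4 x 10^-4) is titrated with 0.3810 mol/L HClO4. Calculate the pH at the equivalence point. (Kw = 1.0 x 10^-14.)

n(CH3NH2) = 0.2388 x 0.03525 = 0.008418 mol; V(HClO4) at equivalence = 0.008418/0.3810 = 0.02209 L.
At equivalence the base is fully converted to CH3NH3+; total volume = 0.05734 L, so [CH3NH3+] = 0.008418/0.05734 = 0.1468 M.
Ka(CH3NH3+) = Kw/Kb = 1.0e-14 / 4.4 x 10^-4 = 2.27e-11.
[H^+] = sqrt(Ka x [CH3NH3+]) = sqrt(2.27e-11 x 0.1468) = 1.83e-6 M.
pH = -log(1.83e-6) = 5.74.

5.74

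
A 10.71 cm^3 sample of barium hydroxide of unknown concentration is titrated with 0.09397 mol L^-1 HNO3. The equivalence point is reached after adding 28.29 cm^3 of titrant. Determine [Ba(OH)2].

n(HNO3) delivered = 0.09397 x 0.02829 = 0.002658 mol.
The reaction is 1 Ba(OH)2 + 2 HNO3, so n(Ba(OH)2) = 0.002658 x 1/2 = 0.001329 mol.
[Ba(OH)2] = 0.001329 mol / 0.01071 L = 0.124 M.

0.124 M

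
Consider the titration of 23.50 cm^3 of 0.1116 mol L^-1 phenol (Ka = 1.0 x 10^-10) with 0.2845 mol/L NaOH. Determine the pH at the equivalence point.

n(C6H5OH) = 0.1116 x 0.02350 = 0.002623 mol; V(NaOH) at equivalence = 0.002623/0.2845 = 0.009218 L.
At equivalence all the acid is converted to C6H5O-; total volume = 0.02350 + 0.009218 = 0.03272 L, so [C6H5O-] = 0.002623/0.03272 = 0.08016 M.
Kb = Kw/Ka = 1.0e-14 / 1.0 x 10^-10 = 0.000100.
[OH^-] = sqrt(Kb x [C6H5O-]) = sqrt(0.000100 x 0.08016) = 0.00283 M.
pOH = 2.55, so pH = 14.00 - 2.55 = 11.45.

11.45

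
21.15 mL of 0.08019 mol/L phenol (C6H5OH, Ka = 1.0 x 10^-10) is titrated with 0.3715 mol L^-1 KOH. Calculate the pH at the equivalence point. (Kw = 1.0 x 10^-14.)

11.41

n(C6H5OH) = 0.08019 x 0.02115 = 0.001696 mol; V(KOH) at equivalence = 0.001696/0.3715 = 0.004565 L.
At equivalence all the acid is converted to C6H5O-; total volume = 0.02115 + 0.004565 = 0.02572 L, so [C6H5O-] = 0.001696/0.02572 = 0.06595 M.
Kb = Kw/Ka = 1.0e-14 / 1.0 x 10^-10 = 0.000100.
[OH^-] = sqrt(Kb x [C6H5O-]) = sqrt(0.000100 x 0.06595) = 0.00257 M.
pOH = 2.59, so pH = 14.00 - 2.59 = 11.41.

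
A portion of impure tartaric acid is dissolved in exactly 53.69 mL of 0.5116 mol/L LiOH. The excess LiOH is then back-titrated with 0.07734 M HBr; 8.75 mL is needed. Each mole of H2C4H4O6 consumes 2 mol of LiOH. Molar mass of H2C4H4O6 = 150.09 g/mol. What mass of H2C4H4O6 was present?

2.01 g

Total n(LiOH) added = 0.5116 x 0.05369 = 0.02747 mol.
n(HBr) used = 0.07734 x 0.008750 = 0.0006767 mol, which equals the excess n(LiOH).
So n(LiOH) consumed by the sample = 0.02747 - 0.0006767 = 0.02679 mol.
n(H2C4H4O6) = 0.02679 / 2 = 0.01340 mol.
mass = 0.01340 mol x 150.09 g/mol = 2.01 g.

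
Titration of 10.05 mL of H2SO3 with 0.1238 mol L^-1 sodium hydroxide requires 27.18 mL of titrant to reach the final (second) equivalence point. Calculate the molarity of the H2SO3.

0.167 M

n(NaOH) = 0.1238 x 0.02718 = 0.003365 mol.
At the final (second) equivalence point, 2 mol OH^- react per mol H2SO3, so n(H2SO3) = 0.003365 / 2 = 0.001682 mol.
[H2SO3] = 0.001682 / 0.01005 L = 0.167 M.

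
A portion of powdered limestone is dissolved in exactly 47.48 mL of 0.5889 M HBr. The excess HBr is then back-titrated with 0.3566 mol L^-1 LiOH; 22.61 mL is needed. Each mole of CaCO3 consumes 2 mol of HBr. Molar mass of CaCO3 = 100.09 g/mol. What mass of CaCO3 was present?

0.996 g

Total n(HBr) added = 0.5889 x 0.04748 = 0.02796 mol.
n(LiOH) used = 0.3566 x 0.02261 = 0.008063 mol, which equals the excess n(HBr).
So n(HBr) consumed by the sample = 0.02796 - 0.008063 = 0.01990 mol.
n(CaCO3) = 0.01990 / 2 = 0.009949 mol.
mass = 0.009949 mol x 100.09 g/mol = 0.996 g.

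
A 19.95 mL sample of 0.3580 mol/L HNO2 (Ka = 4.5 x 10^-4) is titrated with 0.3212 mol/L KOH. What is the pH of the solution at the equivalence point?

8.29

n(HNO2) = 0.3580 x 0.01995 = 0.007142 mol; V(KOH) at equivalence = 0.007142/0.3212 = 0.02224 L.
At equivalence all the acid is converted to NO2-; total volume = 0.01995 + 0.02224 = 0.04219 L, so [NO2-] = 0.007142/0.04219 = 0.1693 M.
Kb = Kw/Ka = 1.0e-14 / 4.5 x 10^-4 = 2.22e-11.
[OH^-] = sqrt(Kb x [NO2-]) = sqrt(2.22e-11 x 0.1693) = 1.94e-6 M.
pOH = 5.71, so pH = 14.00 - 5.71 = 8.29.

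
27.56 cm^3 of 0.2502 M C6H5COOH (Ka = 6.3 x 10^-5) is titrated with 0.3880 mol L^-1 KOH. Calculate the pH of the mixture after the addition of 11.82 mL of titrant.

Initial n(C6H5COOH) = 0.2502 x 0.02756 = 0.006896 mol.
n(KOH) added = 0.3880 x 0.01182 = 0.004586 mol, converting that many moles of C6H5COOH to C6H5COO-.
Remaining n(C6H5COOH) = 0.002309 mol; n(C6H5COO-) = 0.004586 mol.
By Henderson-Hasselbalch, pH = pKa + log([A^-]/[HA]) = 4.20 + log(0.004586/0.002309) = 4.20 + (+0.30) = 4.50.

4.50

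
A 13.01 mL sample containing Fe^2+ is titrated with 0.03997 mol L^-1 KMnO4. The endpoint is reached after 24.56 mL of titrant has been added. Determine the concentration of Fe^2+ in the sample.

0.377 M

n(KMnO4) = 0.03997 x 0.02456 = 0.0009817 mol.
From the balanced equation, 1 mol KMnO4 reacts with 5 mol Fe^2+, so n(Fe^2+) = 0.0009817 x 5/1 = 0.004908 mol.
[Fe^2+] = 0.004908 / 0.01301 L = 0.377 M.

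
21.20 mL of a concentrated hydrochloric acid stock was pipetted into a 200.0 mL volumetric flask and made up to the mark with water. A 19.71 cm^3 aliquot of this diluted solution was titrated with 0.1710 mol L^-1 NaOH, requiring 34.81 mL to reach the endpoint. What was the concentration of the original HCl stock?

n(NaOH) = 0.1710 x 0.03481 = 0.005953 mol.
n(HCl) in the aliquot = 0.005953 mol.
[diluted HCl] = 0.005953 / 0.01971 = 0.3020 M.
Dilution factor = 200.0/21.20 = 9.434, so [stock] = 0.3020 x 9.434 = 2.85 M.

2.85 M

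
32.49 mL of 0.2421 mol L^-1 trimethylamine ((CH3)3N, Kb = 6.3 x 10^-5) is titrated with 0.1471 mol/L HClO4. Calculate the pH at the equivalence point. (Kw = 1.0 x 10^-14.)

5.42

n((CH3)3N) = 0.2421 x 0.03249 = 0.007866 mol; V(HClO4) at equivalence = 0.007866/0.1471 = 0.05347 L.
At equivalence the base is fully converted to (CH3)3NH+; total volume = 0.08596 L, so [(CH3)3NH+] = 0.007866/0.08596 = 0.09150 M.
Ka((CH3)3NH+) = Kw/Kb = 1.0e-14 / 6.3 x 10^-5 = 1.59e-10.
[H^+] = sqrt(Ka x [(CH3)3NH+]) = sqrt(1.59e-10 x 0.09150) = 3.81e-6 M.
pH = -log(3.81e-6) = 5.42.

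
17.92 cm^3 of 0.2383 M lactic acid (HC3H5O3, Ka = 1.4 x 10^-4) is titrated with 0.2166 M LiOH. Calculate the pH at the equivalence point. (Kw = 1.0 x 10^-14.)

n(HC3H5O3) = 0.2383 x 0.01792 = 0.004270 mol; V(LiOH) at equivalence = 0.004270/0.2166 = 0.01972 L.
At equivalence all the acid is converted to C3H5O3-; total volume = 0.01792 + 0.01972 = 0.03764 L, so [C3H5O3-] = 0.004270/0.03764 = 0.1135 M.
Kb = Kw/Ka = 1.0e-14 / 1.4 x 10^-4 = 7.14e-11.
[OH^-] = sqrt(Kb x [C3H5O3-]) = sqrt(7.14e-11 x 0.1135) = 2.85e-6 M.
pOH = 5.55, so pH = 14.00 - 5.55 = 8.45.

8.45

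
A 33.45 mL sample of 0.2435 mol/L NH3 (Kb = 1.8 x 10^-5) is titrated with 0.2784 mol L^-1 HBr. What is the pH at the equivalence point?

n(NH3) = 0.2435 x 0.03345 = 0.008145 mol; V(HBr) at equivalence = 0.008145/0.2784 = 0.02926 L.
At equivalence the base is fully converted to NH4+; total volume = 0.06271 L, so [NH4+] = 0.008145/0.06271 = 0.1299 M.
Ka(NH4+) = Kw/Kb = 1.0e-14 / 1.8 x 10^-5 = 5.56e-10.
[H^+] = sqrt(Ka x [NH4+]) = sqrt(5.56e-10 x 0.1299) = 8.49e-6 M.
pH = -log(8.49e-6) = 5.07.

5.07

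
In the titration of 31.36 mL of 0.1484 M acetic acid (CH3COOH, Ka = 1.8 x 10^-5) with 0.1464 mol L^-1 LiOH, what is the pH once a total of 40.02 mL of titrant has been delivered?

12.23

n(acid) = 0.1484 x 0.03136 = 0.004654 mol; n(LiOH) added = 0.1464 x 0.04002 = 0.005859 mol.
Base is in excess by 0.005859 - 0.004654 = 0.001205 mol in a total volume of 0.07138 L.
[OH^-] = 0.001205/0.07138 = 0.01688 M, so pOH = 1.77 and pH = 14.00 - 1.77 = 12.23.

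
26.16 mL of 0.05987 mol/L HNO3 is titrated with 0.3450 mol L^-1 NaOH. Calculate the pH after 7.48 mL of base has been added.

n(acid) = 0.05987 x 0.02616 = 0.001566 mol; n(NaOH) added = 0.3450 x 0.007480 = 0.002581 mol.
Base is in excess by 0.002581 - 0.001566 = 0.001014 mol in a total volume of 0.03364 L.
[OH^-] = 0.001014/0.03364 = 0.03015 M, so pOH = 1.52 and pH = 14.00 - 1.52 = 12.48.

12.48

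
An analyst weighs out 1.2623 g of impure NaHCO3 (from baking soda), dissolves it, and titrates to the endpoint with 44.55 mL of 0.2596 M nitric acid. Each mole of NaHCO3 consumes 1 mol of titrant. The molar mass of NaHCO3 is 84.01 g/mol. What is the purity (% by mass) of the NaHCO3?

77.0%

n(HNO3) = 0.2596 x 0.04455 = 0.01157 mol.
n(NaHCO3) = 0.01157 / 1 = 0.01157 mol.
mass of NaHCO3 = 0.01157 x 84.01 = 0.9716 g.
% purity = 0.9716 / 1.2623 x 100 = 77.0%.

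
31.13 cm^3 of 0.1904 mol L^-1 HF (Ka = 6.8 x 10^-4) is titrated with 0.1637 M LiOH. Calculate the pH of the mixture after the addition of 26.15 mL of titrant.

Initial n(HF) = 0.1904 x 0.03113 = 0.005927 mol.
n(LiOH) added = 0.1637 x 0.02615 = 0.004281 mol, converting that many moles of HF to F-.
Remaining n(HF) = 0.001646 mol; n(F-) = 0.004281 mol.
By Henderson-Hasselbalch, pH = pKa + log([A^-]/[HA]) = 3.17 + log(0.004281/0.001646) = 3.17 + (+0.41) = 3.58.

3.58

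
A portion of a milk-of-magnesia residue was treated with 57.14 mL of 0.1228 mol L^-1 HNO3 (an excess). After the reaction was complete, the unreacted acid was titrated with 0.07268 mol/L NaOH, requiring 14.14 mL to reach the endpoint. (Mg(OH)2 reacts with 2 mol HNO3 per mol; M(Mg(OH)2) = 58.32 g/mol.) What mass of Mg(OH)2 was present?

Total n(HNO3) added = 0.1228 x 0.05714 = 0.007017 mol.
n(NaOH) used = 0.07268 x 0.01414 = 0.001028 mol, which equals the excess n(HNO3).
So n(HNO3) consumed by the sample = 0.007017 - 0.001028 = 0.005989 mol.
n(Mg(OH)2) = 0.005989 / 2 = 0.002995 mol.
mass = 0.002995 mol x 58.32 g/mol = 0.175 g.

0.175 g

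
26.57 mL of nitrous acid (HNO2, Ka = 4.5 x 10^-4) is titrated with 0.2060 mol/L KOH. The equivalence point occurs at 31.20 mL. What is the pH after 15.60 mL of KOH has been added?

15.60 mL is exactly half the equivalence volume (31.20/2), i.e. the half-equivalence point.
There, n(HA) = n(A^-), so pH = pKa = -log(4.5 x 10^-4) = 3.35.

3.35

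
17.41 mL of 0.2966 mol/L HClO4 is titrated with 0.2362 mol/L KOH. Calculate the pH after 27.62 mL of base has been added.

n(acid) = 0.2966 x 0.01741 = 0.005164 mol; n(KOH) added = 0.2362 x 0.02762 = 0.006524 mol.
Base is in excess by 0.006524 - 0.005164 = 0.001360 mol in a total volume of 0.04503 L.
[OH^-] = 0.001360/0.04503 = 0.03020 M, so pOH = 1.52 and pH = 14.00 - 1.52 = 12.48.

12.48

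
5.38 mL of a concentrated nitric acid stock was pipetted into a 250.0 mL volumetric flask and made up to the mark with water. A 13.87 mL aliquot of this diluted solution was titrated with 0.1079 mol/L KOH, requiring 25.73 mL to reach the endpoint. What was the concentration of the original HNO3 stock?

9.30 M

n(KOH) = 0.1079 x 0.02573 = 0.002776 mol.
n(HNO3) in the aliquot = 0.002776 mol.
[diluted HNO3] = 0.002776 / 0.01387 = 0.2002 M.
Dilution factor = 250.0/5.380 = 46.47, so [stock] = 0.2002 x 46.47 = 9.30 M.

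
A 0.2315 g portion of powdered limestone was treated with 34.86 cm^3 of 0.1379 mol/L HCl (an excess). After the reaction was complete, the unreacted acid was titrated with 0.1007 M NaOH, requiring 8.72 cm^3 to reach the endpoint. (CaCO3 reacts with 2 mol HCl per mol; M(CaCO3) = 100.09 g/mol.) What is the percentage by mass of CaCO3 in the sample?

Total n(HCl) added = 0.1379 x 0.03486 = 0.004807 mol.
n(NaOH) used = 0.1007 x 0.008720 = 0.0008781 mol, which equals the excess n(HCl).
So n(HCl) consumed by the sample = 0.004807 - 0.0008781 = 0.003929 mol.
n(CaCO3) = 0.003929 / 2 = 0.001965 mol.
mass CaCO3 = 0.001965 x 100.09 = 0.1966 g, so %CaCO3 = 0.1966/0.2315 x 100 = 84.9%.

84.9%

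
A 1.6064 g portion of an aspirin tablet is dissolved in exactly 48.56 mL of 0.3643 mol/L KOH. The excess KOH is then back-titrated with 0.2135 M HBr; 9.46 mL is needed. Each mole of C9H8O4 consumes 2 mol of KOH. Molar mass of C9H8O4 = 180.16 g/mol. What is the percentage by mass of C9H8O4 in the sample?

87.9%

Total n(KOH) added = 0.3643 x 0.04856 = 0.01769 mol.
n(HBr) used = 0.2135 x 0.009460 = 0.002020 mol, which equals the excess n(KOH).
So n(KOH) consumed by the sample = 0.01769 - 0.002020 = 0.01567 mol.
n(C9H8O4) = 0.01567 / 2 = 0.007835 mol.
mass C9H8O4 = 0.007835 x 180.16 = 1.412 g, so %C9H8O4 = 1.412/1.6064 x 100 = 87.9%.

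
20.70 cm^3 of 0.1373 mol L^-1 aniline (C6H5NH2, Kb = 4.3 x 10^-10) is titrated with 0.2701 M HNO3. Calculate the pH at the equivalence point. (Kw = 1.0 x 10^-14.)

n(C6H5NH2) = 0.1373 x 0.02070 = 0.002842 mol; V(HNO3) at equivalence = 0.002842/0.2701 = 0.01052 L.
At equivalence the base is fully converted to C6H5NH3+; total volume = 0.03122 L, so [C6H5NH3+] = 0.002842/0.03122 = 0.09103 M.
Ka(C6H5NH3+) = Kw/Kb = 1.0e-14 / 4.3 x 10^-10 = 2.33e-5.
[H^+] = sqrt(Ka x [C6H5NH3+]) = sqrt(2.33e-5 x 0.09103) = 0.00145 M.
pH = -log(0.00145) = 2.84.

2.84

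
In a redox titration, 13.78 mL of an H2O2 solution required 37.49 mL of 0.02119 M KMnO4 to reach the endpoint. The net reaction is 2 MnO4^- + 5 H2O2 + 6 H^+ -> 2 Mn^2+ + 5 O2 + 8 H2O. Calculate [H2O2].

n(KMnO4) = 0.02119 x 0.03749 = 0.0007944 mol.
From the balanced equation, 2 mol KMnO4 reacts with 5 mol H2O2, so n(H2O2) = 0.0007944 x 5/2 = 0.001986 mol.
[H2O2] = 0.001986 / 0.01378 L = 0.144 M.

0.144 M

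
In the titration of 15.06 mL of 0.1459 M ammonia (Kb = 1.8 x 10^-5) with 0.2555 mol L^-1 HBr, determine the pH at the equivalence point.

5.14

n(NH3) = 0.1459 x 0.01506 = 0.002197 mol; V(HBr) at equivalence = 0.002197/0.2555 = 0.008600 L.
At equivalence the base is fully converted to NH4+; total volume = 0.02366 L, so [NH4+] = 0.002197/0.02366 = 0.09287 M.
Ka(NH4+) = Kw/Kb = 1.0e-14 / 1.8 x 10^-5 = 5.56e-10.
[H^+] = sqrt(Ka x [NH4+]) = sqrt(5.56e-10 x 0.09287) = 7.18e-6 M.
pH = -log(7.18e-6) = 5.14.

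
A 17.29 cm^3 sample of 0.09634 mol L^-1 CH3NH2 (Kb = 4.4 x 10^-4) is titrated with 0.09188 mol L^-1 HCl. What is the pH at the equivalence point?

n(CH3NH2) = 0.09634 x 0.01729 = 0.001666 mol; V(HCl) at equivalence = 0.001666/0.09188 = 0.01813 L.
At equivalence the base is fully converted to CH3NH3+; total volume = 0.03542 L, so [CH3NH3+] = 0.001666/0.03542 = 0.04703 M.
Ka(CH3NH3+) = Kw/Kb = 1.0e-14 / 4.4 x 10^-4 = 2.27e-11.
[H^+] = sqrt(Ka x [CH3NH3+]) = sqrt(2.27e-11 x 0.04703) = 1.03e-6 M.
pH = -log(1.03e-6) = 5.99.

5.99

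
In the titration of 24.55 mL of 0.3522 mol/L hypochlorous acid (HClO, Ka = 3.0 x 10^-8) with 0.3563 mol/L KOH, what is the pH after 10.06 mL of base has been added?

Initial n(HClO) = 0.3522 x 0.02455 = 0.008647 mol.
n(KOH) added = 0.3563 x 0.01006 = 0.003584 mol, converting that many moles of HClO to ClO-.
Remaining n(HClO) = 0.005062 mol; n(ClO-) = 0.003584 mol.
By Henderson-Hasselbalch, pH = pKa + log([A^-]/[HA]) = 7.52 + log(0.003584/0.005062) = 7.52 + (-0.15) = 7.37.

7.37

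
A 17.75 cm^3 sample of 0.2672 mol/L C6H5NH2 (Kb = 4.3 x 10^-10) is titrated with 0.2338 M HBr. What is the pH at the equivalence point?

n(C6H5NH2) = 0.2672 x 0.01775 = 0.004743 mol; V(HBr) at equivalence = 0.004743/0.2338 = 0.02029 L.
At equivalence the base is fully converted to C6H5NH3+; total volume = 0.03804 L, so [C6H5NH3+] = 0.004743/0.03804 = 0.1247 M.
Ka(C6H5NH3+) = Kw/Kb = 1.0e-14 / 4.3 x 10^-10 = 2.33e-5.
[H^+] = sqrt(Ka x [C6H5NH3+]) = sqrt(2.33e-5 x 0.1247) = 0.00170 M.
pH = -log(0.00170) = 2.77.

2.77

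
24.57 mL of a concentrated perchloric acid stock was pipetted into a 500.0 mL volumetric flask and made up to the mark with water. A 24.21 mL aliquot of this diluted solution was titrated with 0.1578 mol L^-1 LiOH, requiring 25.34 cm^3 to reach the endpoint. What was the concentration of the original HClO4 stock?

3.36 M

n(LiOH) = 0.1578 x 0.02534 = 0.003999 mol.
n(HClO4) in the aliquot = 0.003999 mol.
[diluted HClO4] = 0.003999 / 0.02421 = 0.1652 M.
Dilution factor = 500.0/24.57 = 20.35, so [stock] = 0.1652 x 20.35 = 3.36 M.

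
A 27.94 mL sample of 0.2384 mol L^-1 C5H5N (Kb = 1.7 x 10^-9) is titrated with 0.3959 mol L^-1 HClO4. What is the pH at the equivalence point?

3.03

n(C5H5N) = 0.2384 x 0.02794 = 0.006661 mol; V(HClO4) at equivalence = 0.006661/0.3959 = 0.01682 L.
At equivalence the base is fully converted to C5H5NH+; total volume = 0.04476 L, so [C5H5NH+] = 0.006661/0.04476 = 0.1488 M.
Ka(C5H5NH+) = Kw/Kb = 1.0e-14 / 1.7 x 10^-9 = 5.88e-6.
[H^+] = sqrt(Ka x [C5H5NH+]) = sqrt(5.88e-6 x 0.1488) = 0.000936 M.
pH = -log(0.000936) = 3.03.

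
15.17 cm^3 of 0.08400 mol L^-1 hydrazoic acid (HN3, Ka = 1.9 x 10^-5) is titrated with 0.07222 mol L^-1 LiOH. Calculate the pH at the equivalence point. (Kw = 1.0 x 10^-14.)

8.66

n(HN3) = 0.08400 x 0.01517 = 0.001274 mol; V(LiOH) at equivalence = 0.001274/0.07222 = 0.01764 L.
At equivalence all the acid is converted to N3-; total volume = 0.01517 + 0.01764 = 0.03281 L, so [N3-] = 0.001274/0.03281 = 0.03883 M.
Kb = Kw/Ka = 1.0e-14 / 1.9 x 10^-5 = 5.26e-10.
[OH^-] = sqrt(Kb x [N3-]) = sqrt(5.26e-10 x 0.03883) = 4.52e-6 M.
pOH = 5.34, so pH = 14.00 - 5.34 = 8.66.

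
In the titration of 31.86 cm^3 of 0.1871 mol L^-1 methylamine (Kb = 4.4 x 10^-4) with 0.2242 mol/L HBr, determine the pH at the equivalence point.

n(CH3NH2) = 0.1871 x 0.03186 = 0.005961 mol; V(HBr) at equivalence = 0.005961/0.2242 = 0.02659 L.
At equivalence the base is fully converted to CH3NH3+; total volume = 0.05845 L, so [CH3NH3+] = 0.005961/0.05845 = 0.1020 M.
Ka(CH3NH3+) = Kw/Kb = 1.0e-14 / 4.4 x 10^-4 = 2.27e-11.
[H^+] = sqrt(Ka x [CH3NH3+]) = sqrt(2.27e-11 x 0.1020) = 1.52e-6 M.
pH = -log(1.52e-6) = 5.82.

5.82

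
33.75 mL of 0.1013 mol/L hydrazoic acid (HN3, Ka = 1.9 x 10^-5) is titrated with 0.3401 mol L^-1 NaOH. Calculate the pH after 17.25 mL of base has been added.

n(acid) = 0.1013 x 0.03375 = 0.003419 mol; n(NaOH) added = 0.3401 x 0.01725 = 0.005867 mol.
Base is in excess by 0.005867 - 0.003419 = 0.002448 mol in a total volume of 0.05100 L.
[OH^-] = 0.002448/0.05100 = 0.04800 M, so pOH = 1.32 and pH = 14.00 - 1.32 = 12.68.

12.68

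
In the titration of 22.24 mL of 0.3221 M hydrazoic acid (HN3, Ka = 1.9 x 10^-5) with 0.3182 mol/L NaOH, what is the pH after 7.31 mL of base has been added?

4.40

Initial n(HN3) = 0.3221 x 0.02224 = 0.007164 mol.
n(NaOH) added = 0.3182 x 0.007310 = 0.002326 mol, converting that many moles of HN3 to N3-.
Remaining n(HN3) = 0.004837 mol; n(N3-) = 0.002326 mol.
By Henderson-Hasselbalch, pH = pKa + log([A^-]/[HA]) = 4.72 + log(0.002326/0.004837) = 4.72 + (-0.32) = 4.40.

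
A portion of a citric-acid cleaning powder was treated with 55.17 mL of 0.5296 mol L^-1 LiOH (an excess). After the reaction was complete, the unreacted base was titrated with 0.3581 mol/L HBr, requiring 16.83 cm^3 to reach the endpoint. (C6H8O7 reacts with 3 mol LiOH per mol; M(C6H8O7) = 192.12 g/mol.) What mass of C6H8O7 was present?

Total n(LiOH) added = 0.5296 x 0.05517 = 0.02922 mol.
n(HBr) used = 0.3581 x 0.01683 = 0.006027 mol, which equals the excess n(LiOH).
So n(LiOH) consumed by the sample = 0.02922 - 0.006027 = 0.02319 mol.
n(C6H8O7) = 0.02319 / 3 = 0.007730 mol.
mass = 0.007730 mol x 192.12 g/mol = 1.49 g.

1.49 g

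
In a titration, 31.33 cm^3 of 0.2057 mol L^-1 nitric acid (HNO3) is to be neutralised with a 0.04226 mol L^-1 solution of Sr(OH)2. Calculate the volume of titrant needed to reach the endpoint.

76.2 mL

n(HNO3) = 0.2057 mol/L x 0.03133 L = 0.006445 mol.
The neutralisation is 2 HNO3 : 1 Sr(OH)2, so n(Sr(OH)2) = 0.006445 x 1/2 = 0.003222 mol.
V(Sr(OH)2) = 0.003222 / 0.04226 = 0.07625 L = 76.2 mL.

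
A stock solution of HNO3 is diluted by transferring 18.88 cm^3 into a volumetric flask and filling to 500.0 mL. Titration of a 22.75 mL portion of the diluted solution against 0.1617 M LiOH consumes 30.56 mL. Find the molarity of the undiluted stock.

5.75 M

n(LiOH) = 0.1617 x 0.03056 = 0.004942 mol.
n(HNO3) in the aliquot = 0.004942 mol.
[diluted HNO3] = 0.004942 / 0.02275 = 0.2172 M.
Dilution factor = 500.0/18.88 = 26.48, so [stock] = 0.2172 x 26.48 = 5.75 M.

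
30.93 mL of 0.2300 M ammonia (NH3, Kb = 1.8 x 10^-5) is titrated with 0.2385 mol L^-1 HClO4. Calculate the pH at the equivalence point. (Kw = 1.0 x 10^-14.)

n(NH3) = 0.2300 x 0.03093 = 0.007114 mol; V(HClO4) at equivalence = 0.007114/0.2385 = 0.02983 L.
At equivalence the base is fully converted to NH4+; total volume = 0.06076 L, so [NH4+] = 0.007114/0.06076 = 0.1171 M.
Ka(NH4+) = Kw/Kb = 1.0e-14 / 1.8 x 10^-5 = 5.56e-10.
[H^+] = sqrt(Ka x [NH4+]) = sqrt(5.56e-10 x 0.1171) = 8.07e-6 M.
pH = -log(8.07e-6) = 5.09.

5.09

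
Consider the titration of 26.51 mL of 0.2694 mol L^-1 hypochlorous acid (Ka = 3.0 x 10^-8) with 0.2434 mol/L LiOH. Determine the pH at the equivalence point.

n(HClO) = 0.2694 x 0.02651 = 0.007142 mol; V(LiOH) at equivalence = 0.007142/0.2434 = 0.02934 L.
At equivalence all the acid is converted to ClO-; total volume = 0.02651 + 0.02934 = 0.05585 L, so [ClO-] = 0.007142/0.05585 = 0.1279 M.
Kb = Kw/Ka = 1.0e-14 / 3.0 x 10^-8 = 3.33e-7.
[OH^-] = sqrt(Kb x [ClO-]) = sqrt(3.33e-7 x 0.1279) = 0.000206 M.
pOH = 3.69, so pH = 14.00 - 3.69 = 10.31.

10.31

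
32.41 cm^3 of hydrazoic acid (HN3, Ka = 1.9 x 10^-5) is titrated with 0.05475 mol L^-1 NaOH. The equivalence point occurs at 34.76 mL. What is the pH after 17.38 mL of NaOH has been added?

4.72

17.38 mL is exactly half the equivalence volume (34.76/2), i.e. the half-equivalence point.
There, n(HA) = n(A^-), so pH = pKa = -log(1.9 x 10^-5) = 4.72.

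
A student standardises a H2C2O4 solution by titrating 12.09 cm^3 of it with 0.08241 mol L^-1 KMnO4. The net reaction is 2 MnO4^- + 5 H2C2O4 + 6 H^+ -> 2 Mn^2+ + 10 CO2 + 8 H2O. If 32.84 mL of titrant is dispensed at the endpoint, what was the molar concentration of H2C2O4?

0.560 M

n(KMnO4) = 0.08241 x 0.03284 = 0.002706 mol.
From the balanced equation, 2 mol KMnO4 reacts with 5 mol H2C2O4, so n(H2C2O4) = 0.002706 x 5/2 = 0.006766 mol.
[H2C2O4] = 0.006766 / 0.01209 L = 0.560 M.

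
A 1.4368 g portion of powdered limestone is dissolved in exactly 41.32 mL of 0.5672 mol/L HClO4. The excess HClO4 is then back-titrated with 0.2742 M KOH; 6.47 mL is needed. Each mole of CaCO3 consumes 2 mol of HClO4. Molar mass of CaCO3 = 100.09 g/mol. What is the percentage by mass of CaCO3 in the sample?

Total n(HClO4) added = 0.5672 x 0.04132 = 0.02344 mol.
n(KOH) used = 0.2742 x 0.006470 = 0.001774 mol, which equals the excess n(HClO4).
So n(HClO4) consumed by the sample = 0.02344 - 0.001774 = 0.02166 mol.
n(CaCO3) = 0.02166 / 2 = 0.01083 mol.
mass CaCO3 = 0.01083 x 100.09 = 1.084 g, so %CaCO3 = 1.084/1.4368 x 100 = 75.5%.

75.5%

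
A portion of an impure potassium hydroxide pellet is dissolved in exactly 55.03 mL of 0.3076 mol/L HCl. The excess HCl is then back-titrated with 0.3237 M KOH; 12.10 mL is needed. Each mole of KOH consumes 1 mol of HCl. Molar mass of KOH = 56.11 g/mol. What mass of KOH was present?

Total n(HCl) added = 0.3076 x 0.05503 = 0.01693 mol.
n(KOH) used = 0.3237 x 0.01210 = 0.003917 mol, which equals the excess n(HCl).
So n(HCl) consumed by the sample = 0.01693 - 0.003917 = 0.01301 mol.
n(KOH) = 0.01301 / 1 = 0.01301 mol.
mass = 0.01301 mol x 56.11 g/mol = 0.730 g.

0.730 g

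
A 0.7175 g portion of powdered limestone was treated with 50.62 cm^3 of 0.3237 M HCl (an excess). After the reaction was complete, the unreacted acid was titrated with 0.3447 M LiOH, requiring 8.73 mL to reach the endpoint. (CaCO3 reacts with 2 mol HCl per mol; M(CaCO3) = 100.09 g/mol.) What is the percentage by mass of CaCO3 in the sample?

Total n(HCl) added = 0.3237 x 0.05062 = 0.01639 mol.
n(LiOH) used = 0.3447 x 0.008730 = 0.003009 mol, which equals the excess n(HCl).
So n(HCl) consumed by the sample = 0.01639 - 0.003009 = 0.01338 mol.
n(CaCO3) = 0.01338 / 2 = 0.006688 mol.
mass CaCO3 = 0.006688 x 100.09 = 0.6694 g, so %CaCO3 = 0.6694/0.7175 x 100 = 93.3%.

93.3%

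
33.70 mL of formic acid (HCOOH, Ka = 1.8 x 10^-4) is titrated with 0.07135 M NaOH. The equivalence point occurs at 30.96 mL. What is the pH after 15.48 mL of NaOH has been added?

3.74

15.48 mL is exactly half the equivalence volume (30.96/2), i.e. the half-equivalence point.
There, n(HA) = n(A^-), so pH = pKa = -log(1.8 x 10^-4) = 3.74.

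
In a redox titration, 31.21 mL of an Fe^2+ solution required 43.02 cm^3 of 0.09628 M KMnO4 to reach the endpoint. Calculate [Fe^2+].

n(KMnO4) = 0.09628 x 0.04302 = 0.004142 mol.
From the balanced equation, 1 mol KMnO4 reacts with 5 mol Fe^2+, so n(Fe^2+) = 0.004142 x 5/1 = 0.02071 mol.
[Fe^2+] = 0.02071 / 0.03121 L = 0.664 M.

0.664 M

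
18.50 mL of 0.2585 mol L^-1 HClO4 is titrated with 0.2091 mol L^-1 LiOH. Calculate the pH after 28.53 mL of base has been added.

n(acid) = 0.2585 x 0.01850 = 0.004782 mol; n(LiOH) added = 0.2091 x 0.02853 = 0.005966 mol.
Base is in excess by 0.005966 - 0.004782 = 0.001183 mol in a total volume of 0.04703 L.
[OH^-] = 0.001183/0.04703 = 0.02516 M, so pOH = 1.60 and pH = 14.00 - 1.60 = 12.40.

12.40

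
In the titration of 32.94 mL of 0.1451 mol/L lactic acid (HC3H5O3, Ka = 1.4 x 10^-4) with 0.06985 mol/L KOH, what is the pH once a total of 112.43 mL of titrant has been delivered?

n(acid) = 0.1451 x 0.03294 = 0.004780 mol; n(KOH) added = 0.06985 x 0.1124 = 0.007853 mol.
Base is in excess by 0.007853 - 0.004780 = 0.003074 mol in a total volume of 0.1454 L.
[OH^-] = 0.003074/0.1454 = 0.02114 M, so pOH = 1.67 and pH = 14.00 - 1.67 = 12.33.

12.33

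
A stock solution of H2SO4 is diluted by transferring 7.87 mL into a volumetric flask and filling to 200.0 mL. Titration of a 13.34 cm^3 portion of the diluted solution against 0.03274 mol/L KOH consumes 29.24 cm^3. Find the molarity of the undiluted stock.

0.912 M

n(KOH) = 0.03274 x 0.02924 = 0.0009573 mol.
n(H2SO4) in the aliquot = 0.0009573 x 1/2 = 0.0004787 mol.
[diluted H2SO4] = 0.0004787 / 0.01334 = 0.03588 M.
Dilution factor = 200.0/7.870 = 25.41, so [stock] = 0.03588 x 25.41 = 0.912 M.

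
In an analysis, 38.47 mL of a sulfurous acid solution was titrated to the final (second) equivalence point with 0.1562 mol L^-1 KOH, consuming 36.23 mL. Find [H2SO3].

n(KOH) = 0.1562 x 0.03623 = 0.005659 mol.
At the final (second) equivalence point, 2 mol OH^- react per mol H2SO3, so n(H2SO3) = 0.005659 / 2 = 0.002830 mol.
[H2SO3] = 0.002830 / 0.03847 L = 0.0736 M.

0.0736 M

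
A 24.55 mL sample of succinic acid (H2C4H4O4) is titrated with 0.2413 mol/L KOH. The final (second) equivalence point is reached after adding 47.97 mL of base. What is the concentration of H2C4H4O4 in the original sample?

0.236 M

n(KOH) = 0.2413 x 0.04797 = 0.01158 mol.
At the final (second) equivalence point, 2 mol OH^- react per mol H2C4H4O4, so n(H2C4H4O4) = 0.01158 / 2 = 0.005788 mol.
[H2C4H4O4] = 0.005788 / 0.02455 L = 0.236 M.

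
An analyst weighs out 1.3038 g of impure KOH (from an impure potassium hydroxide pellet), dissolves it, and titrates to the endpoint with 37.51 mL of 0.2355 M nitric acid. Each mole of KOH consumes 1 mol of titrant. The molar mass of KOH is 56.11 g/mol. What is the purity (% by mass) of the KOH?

38.0%

n(HNO3) = 0.2355 x 0.03751 = 0.008834 mol.
n(KOH) = 0.008834 / 1 = 0.008834 mol.
mass of KOH = 0.008834 x 56.11 = 0.4957 g.
% purity = 0.4957 / 1.3038 x 100 = 38.0%.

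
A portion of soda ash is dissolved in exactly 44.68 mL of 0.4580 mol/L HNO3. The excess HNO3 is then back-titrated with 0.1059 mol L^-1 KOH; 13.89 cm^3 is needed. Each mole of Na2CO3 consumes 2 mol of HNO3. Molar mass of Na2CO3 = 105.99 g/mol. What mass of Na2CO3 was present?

1.01 g

Total n(HNO3) added = 0.4580 x 0.04468 = 0.02046 mol.
n(KOH) used = 0.1059 x 0.01389 = 0.001471 mol, which equals the excess n(HNO3).
So n(HNO3) consumed by the sample = 0.02046 - 0.001471 = 0.01899 mol.
n(Na2CO3) = 0.01899 / 2 = 0.009496 mol.
mass = 0.009496 mol x 105.99 g/mol = 1.01 g.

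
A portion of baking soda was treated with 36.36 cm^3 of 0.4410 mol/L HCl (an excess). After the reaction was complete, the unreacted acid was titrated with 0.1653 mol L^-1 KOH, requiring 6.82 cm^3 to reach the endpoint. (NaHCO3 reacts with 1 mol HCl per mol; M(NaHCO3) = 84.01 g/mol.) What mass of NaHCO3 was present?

Total n(HCl) added = 0.4410 x 0.03636 = 0.01603 mol.
n(KOH) used = 0.1653 x 0.006820 = 0.001127 mol, which equals the excess n(HCl).
So n(HCl) consumed by the sample = 0.01603 - 0.001127 = 0.01491 mol.
n(NaHCO3) = 0.01491 / 1 = 0.01491 mol.
mass = 0.01491 mol x 84.01 g/mol = 1.25 g.

1.25 g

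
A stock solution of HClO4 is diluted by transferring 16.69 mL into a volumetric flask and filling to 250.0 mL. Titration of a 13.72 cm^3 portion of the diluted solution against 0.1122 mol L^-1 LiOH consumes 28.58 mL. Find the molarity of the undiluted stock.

n(LiOH) = 0.1122 x 0.02858 = 0.003207 mol.
n(HClO4) in the aliquot = 0.003207 mol.
[diluted HClO4] = 0.003207 / 0.01372 = 0.2337 M.
Dilution factor = 250.0/16.69 = 14.98, so [stock] = 0.2337 x 14.98 = 3.50 M.

3.50 M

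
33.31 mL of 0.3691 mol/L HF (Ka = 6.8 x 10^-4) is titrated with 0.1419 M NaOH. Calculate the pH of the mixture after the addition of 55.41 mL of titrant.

3.42

Initial n(HF) = 0.3691 x 0.03331 = 0.01229 mol.
n(NaOH) added = 0.1419 x 0.05541 = 0.007863 mol, converting that many moles of HF to F-.
Remaining n(HF) = 0.004432 mol; n(F-) = 0.007863 mol.
By Henderson-Hasselbalch, pH = pKa + log([A^-]/[HA]) = 3.17 + log(0.007863/0.004432) = 3.17 + (+0.25) = 3.42.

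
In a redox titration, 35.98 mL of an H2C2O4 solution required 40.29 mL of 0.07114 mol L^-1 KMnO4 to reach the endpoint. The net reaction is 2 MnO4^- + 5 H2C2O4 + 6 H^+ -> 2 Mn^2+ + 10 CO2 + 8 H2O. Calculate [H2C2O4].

n(KMnO4) = 0.07114 x 0.04029 = 0.002866 mol.
From the balanced equation, 2 mol KMnO4 reacts with 5 mol H2C2O4, so n(H2C2O4) = 0.002866 x 5/2 = 0.007166 mol.
[H2C2O4] = 0.007166 / 0.03598 L = 0.199 M.

0.199 M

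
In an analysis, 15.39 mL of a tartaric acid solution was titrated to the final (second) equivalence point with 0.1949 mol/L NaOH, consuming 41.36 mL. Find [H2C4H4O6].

n(NaOH) = 0.1949 x 0.04136 = 0.008061 mol.
At the final (second) equivalence point, 2 mol OH^- react per mol H2C4H4O6, so n(H2C4H4O6) = 0.008061 / 2 = 0.004031 mol.
[H2C4H4O6] = 0.004031 / 0.01539 L = 0.262 M.

0.262 M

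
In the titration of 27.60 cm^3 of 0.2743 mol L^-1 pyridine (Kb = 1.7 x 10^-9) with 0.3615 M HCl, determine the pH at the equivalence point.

3.02

n(C5H5N) = 0.2743 x 0.02760 = 0.007571 mol; V(HCl) at equivalence = 0.007571/0.3615 = 0.02094 L.
At equivalence the base is fully converted to C5H5NH+; total volume = 0.04854 L, so [C5H5NH+] = 0.007571/0.04854 = 0.1560 M.
Ka(C5H5NH+) = Kw/Kb = 1.0e-14 / 1.7 x 10^-9 = 5.88e-6.
[H^+] = sqrt(Ka x [C5H5NH+]) = sqrt(5.88e-6 x 0.1560) = 0.000958 M.
pH = -log(0.000958) = 3.02.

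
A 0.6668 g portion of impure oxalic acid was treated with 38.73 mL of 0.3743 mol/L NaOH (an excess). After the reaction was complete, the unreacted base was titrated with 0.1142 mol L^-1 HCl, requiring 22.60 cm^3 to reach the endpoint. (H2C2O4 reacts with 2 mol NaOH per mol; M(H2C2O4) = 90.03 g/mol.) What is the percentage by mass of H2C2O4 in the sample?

80.4%

Total n(NaOH) added = 0.3743 x 0.03873 = 0.01450 mol.
n(HCl) used = 0.1142 x 0.02260 = 0.002581 mol, which equals the excess n(NaOH).
So n(NaOH) consumed by the sample = 0.01450 - 0.002581 = 0.01192 mol.
n(H2C2O4) = 0.01192 / 2 = 0.005958 mol.
mass H2C2O4 = 0.005958 x 90.03 = 0.5364 g, so %H2C2O4 = 0.5364/0.6668 x 100 = 80.4%.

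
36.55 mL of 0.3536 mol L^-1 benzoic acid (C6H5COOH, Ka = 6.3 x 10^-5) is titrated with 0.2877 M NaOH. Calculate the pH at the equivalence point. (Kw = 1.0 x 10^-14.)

8.70

n(C6H5COOH) = 0.3536 x 0.03655 = 0.01292 mol; V(NaOH) at equivalence = 0.01292/0.2877 = 0.04492 L.
At equivalence all the acid is converted to C6H5COO-; total volume = 0.03655 + 0.04492 = 0.08147 L, so [C6H5COO-] = 0.01292/0.08147 = 0.1586 M.
Kb = Kw/Ka = 1.0e-14 / 6.3 x 10^-5 = 1.59e-10.
[OH^-] = sqrt(Kb x [C6H5COO-]) = sqrt(1.59e-10 x 0.1586) = 5.02e-6 M.
pOH = 5.30, so pH = 14.00 - 5.30 = 8.70.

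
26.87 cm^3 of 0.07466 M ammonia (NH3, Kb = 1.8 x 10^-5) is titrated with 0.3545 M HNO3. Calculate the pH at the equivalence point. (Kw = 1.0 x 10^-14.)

5.23

n(NH3) = 0.07466 x 0.02687 = 0.002006 mol; V(HNO3) at equivalence = 0.002006/0.3545 = 0.005659 L.
At equivalence the base is fully converted to NH4+; total volume = 0.03253 L, so [NH4+] = 0.002006/0.03253 = 0.06167 M.
Ka(NH4+) = Kw/Kb = 1.0e-14 / 1.8 x 10^-5 = 5.56e-10.
[H^+] = sqrt(Ka x [NH4+]) = sqrt(5.56e-10 x 0.06167) = 5.85e-6 M.
pH = -log(5.85e-6) = 5.23.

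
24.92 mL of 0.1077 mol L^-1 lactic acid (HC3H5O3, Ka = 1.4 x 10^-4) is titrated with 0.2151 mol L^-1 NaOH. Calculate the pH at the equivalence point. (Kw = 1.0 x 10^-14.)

8.35

n(HC3H5O3) = 0.1077 x 0.02492 = 0.002684 mol; V(NaOH) at equivalence = 0.002684/0.2151 = 0.01248 L.
At equivalence all the acid is converted to C3H5O3-; total volume = 0.02492 + 0.01248 = 0.03740 L, so [C3H5O3-] = 0.002684/0.03740 = 0.07177 M.
Kb = Kw/Ka = 1.0e-14 / 1.4 x 10^-4 = 7.14e-11.
[OH^-] = sqrt(Kb x [C3H5O3-]) = sqrt(7.14e-11 x 0.07177) = 2.26e-6 M.
pOH = 5.65, so pH = 14.00 - 5.65 = 8.35.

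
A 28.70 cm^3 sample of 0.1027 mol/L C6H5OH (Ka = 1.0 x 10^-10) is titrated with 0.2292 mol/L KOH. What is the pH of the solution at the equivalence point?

n(C6H5OH) = 0.1027 x 0.02870 = 0.002947 mol; V(KOH) at equivalence = 0.002947/0.2292 = 0.01286 L.
At equivalence all the acid is converted to C6H5O-; total volume = 0.02870 + 0.01286 = 0.04156 L, so [C6H5O-] = 0.002947/0.04156 = 0.07092 M.
Kb = Kw/Ka = 1.0e-14 / 1.0 x 10^-10 = 0.000100.
[OH^-] = sqrt(Kb x [C6H5O-]) = sqrt(0.000100 x 0.07092) = 0.00266 M.
pOH = 2.57, so pH = 14.00 - 2.57 = 11.43.

11.43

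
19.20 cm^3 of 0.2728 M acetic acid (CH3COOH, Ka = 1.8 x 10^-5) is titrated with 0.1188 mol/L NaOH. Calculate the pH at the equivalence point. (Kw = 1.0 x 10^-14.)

n(CH3COOH) = 0.2728 x 0.01920 = 0.005238 mol; V(NaOH) at equivalence = 0.005238/0.1188 = 0.04409 L.
At equivalence all the acid is converted to CH3COO-; total volume = 0.01920 + 0.04409 = 0.06329 L, so [CH3COO-] = 0.005238/0.06329 = 0.08276 M.
Kb = Kw/Ka = 1.0e-14 / 1.8 x 10^-5 = 5.56e-10.
[OH^-] = sqrt(Kb x [CH3COO-]) = sqrt(5.56e-10 x 0.08276) = 6.78e-6 M.
pOH = 5.17, so pH = 14.00 - 5.17 = 8.83.

8.83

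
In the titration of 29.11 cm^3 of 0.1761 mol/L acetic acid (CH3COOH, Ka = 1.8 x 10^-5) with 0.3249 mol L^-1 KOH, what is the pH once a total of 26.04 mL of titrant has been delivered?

n(acid) = 0.1761 x 0.02911 = 0.005126 mol; n(KOH) added = 0.3249 x 0.02604 = 0.008460 mol.
Base is in excess by 0.008460 - 0.005126 = 0.003334 mol in a total volume of 0.05515 L.
[OH^-] = 0.003334/0.05515 = 0.06046 M, so pOH = 1.22 and pH = 14.00 - 1.22 = 12.78.

12.78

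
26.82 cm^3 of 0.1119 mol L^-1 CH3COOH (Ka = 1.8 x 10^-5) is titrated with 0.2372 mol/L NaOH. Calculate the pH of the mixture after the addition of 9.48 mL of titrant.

5.22

Initial n(CH3COOH) = 0.1119 x 0.02682 = 0.003001 mol.
n(NaOH) added = 0.2372 x 0.009480 = 0.002249 mol, converting that many moles of CH3COOH to CH3COO-.
Remaining n(CH3COOH) = 0.0007525 mol; n(CH3COO-) = 0.002249 mol.
By Henderson-Hasselbalch, pH = pKa + log([A^-]/[HA]) = 4.74 + log(0.002249/0.0007525) = 4.74 + (+0.48) = 5.22.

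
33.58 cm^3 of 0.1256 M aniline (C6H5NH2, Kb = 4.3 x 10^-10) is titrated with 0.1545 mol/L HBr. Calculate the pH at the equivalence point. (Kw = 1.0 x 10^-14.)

2.90

n(C6H5NH2) = 0.1256 x 0.03358 = 0.004218 mol; V(HBr) at equivalence = 0.004218/0.1545 = 0.02730 L.
At equivalence the base is fully converted to C6H5NH3+; total volume = 0.06088 L, so [C6H5NH3+] = 0.004218/0.06088 = 0.06928 M.
Ka(C6H5NH3+) = Kw/Kb = 1.0e-14 / 4.3 x 10^-10 = 2.33e-5.
[H^+] = sqrt(Ka x [C6H5NH3+]) = sqrt(2.33e-5 x 0.06928) = 0.00127 M.
pH = -log(0.00127) = 2.90.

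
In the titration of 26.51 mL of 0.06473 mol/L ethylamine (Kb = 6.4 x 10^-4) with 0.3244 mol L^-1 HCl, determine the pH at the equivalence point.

n(C2H5NH2) = 0.06473 x 0.02651 = 0.001716 mol; V(HCl) at equivalence = 0.001716/0.3244 = 0.005290 L.
At equivalence the base is fully converted to C2H5NH3+; total volume = 0.03180 L, so [C2H5NH3+] = 0.001716/0.03180 = 0.05396 M.
Ka(C2H5NH3+) = Kw/Kb = 1.0e-14 / 6.4 x 10^-4 = 1.56e-11.
[H^+] = sqrt(Ka x [C2H5NH3+]) = sqrt(1.56e-11 x 0.05396) = 9.18e-7 M.
pH = -log(9.18e-7) = 6.04.

6.04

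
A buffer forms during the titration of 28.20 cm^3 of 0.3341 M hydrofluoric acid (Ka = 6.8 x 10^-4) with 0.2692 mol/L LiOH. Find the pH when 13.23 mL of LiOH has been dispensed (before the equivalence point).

Initial n(HF) = 0.3341 x 0.02820 = 0.009422 mol.
n(LiOH) added = 0.2692 x 0.01323 = 0.003562 mol, converting that many moles of HF to F-.
Remaining n(HF) = 0.005860 mol; n(F-) = 0.003562 mol.
By Henderson-Hasselbalch, pH = pKa + log([A^-]/[HA]) = 3.17 + log(0.003562/0.005860) = 3.17 + (-0.22) = 2.95.

2.95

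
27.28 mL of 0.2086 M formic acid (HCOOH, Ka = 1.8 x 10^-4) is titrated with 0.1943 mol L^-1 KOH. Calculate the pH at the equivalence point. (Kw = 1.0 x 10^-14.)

8.37

n(HCOOH) = 0.2086 x 0.02728 = 0.005691 mol; V(KOH) at equivalence = 0.005691/0.1943 = 0.02929 L.
At equivalence all the acid is converted to HCOO-; total volume = 0.02728 + 0.02929 = 0.05657 L, so [HCOO-] = 0.005691/0.05657 = 0.1006 M.
Kb = Kw/Ka = 1.0e-14 / 1.8 x 10^-4 = 5.56e-11.
[OH^-] = sqrt(Kb x [HCOO-]) = sqrt(5.56e-11 x 0.1006) = 2.36e-6 M.
pOH = 5.63, so pH = 14.00 - 5.63 = 8.37.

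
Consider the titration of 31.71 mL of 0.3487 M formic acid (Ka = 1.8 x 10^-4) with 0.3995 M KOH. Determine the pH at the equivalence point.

n(HCOOH) = 0.3487 x 0.03171 = 0.01106 mol; V(KOH) at equivalence = 0.01106/0.3995 = 0.02768 L.
At equivalence all the acid is converted to HCOO-; total volume = 0.03171 + 0.02768 = 0.05939 L, so [HCOO-] = 0.01106/0.05939 = 0.1862 M.
Kb = Kw/Ka = 1.0e-14 / 1.8 x 10^-4 = 5.56e-11.
[OH^-] = sqrt(Kb x [HCOO-]) = sqrt(5.56e-11 x 0.1862) = 3.22e-6 M.
pOH = 5.49, so pH = 14.00 - 5.49 = 8.51.

8.51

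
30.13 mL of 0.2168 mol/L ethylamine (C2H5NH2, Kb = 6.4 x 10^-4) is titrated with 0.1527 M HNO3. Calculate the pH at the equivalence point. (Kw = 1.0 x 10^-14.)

n(C2H5NH2) = 0.2168 x 0.03013 = 0.006532 mol; V(HNO3) at equivalence = 0.006532/0.1527 = 0.04278 L.
At equivalence the base is fully converted to C2H5NH3+; total volume = 0.07291 L, so [C2H5NH3+] = 0.006532/0.07291 = 0.08960 M.
Ka(C2H5NH3+) = Kw/Kb = 1.0e-14 / 6.4 x 10^-4 = 1.56e-11.
[H^+] = sqrt(Ka x [C2H5NH3+]) = sqrt(1.56e-11 x 0.08960) = 1.18e-6 M.
pH = -log(1.18e-6) = 5.93.

5.93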